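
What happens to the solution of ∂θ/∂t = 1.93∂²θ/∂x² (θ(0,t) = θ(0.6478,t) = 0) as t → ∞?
θ → 0. Heat diffuses out through both boundaries.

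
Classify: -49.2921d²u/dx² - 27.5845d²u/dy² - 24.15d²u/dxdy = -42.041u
Rewriting in standard form: -49.2921d²u/dx² - 24.15d²u/dxdy - 27.5845d²u/dy² + 42.041u = 0. Elliptic (discriminant = -4855.5692298).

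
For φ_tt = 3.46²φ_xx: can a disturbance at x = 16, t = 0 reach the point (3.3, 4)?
Yes. The domain of dependence is [-10.54, 17.14], and 16 ∈ [-10.54, 17.14].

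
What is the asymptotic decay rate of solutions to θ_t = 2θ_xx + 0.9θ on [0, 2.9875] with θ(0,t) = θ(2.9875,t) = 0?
Eigenvalues: λₙ = 2n²π²/2.9875² - 0.9.
First three modes:
  n=1: λ₁ = 2π²/2.9875² - 0.9 ≈ 1.312
  n=2: λ₂ = 8π²/2.9875² - 0.9 ≈ 7.947
  n=3: λ₃ = 18π²/2.9875² - 0.9 ≈ 19.005
Since 2π²/2.9875² ≈ 2.212 > 0.9, all λₙ > 0.
The n=1 mode decays slowest → dominates as t → ∞.
Asymptotic: θ ~ c₁ sin(πx/2.9875) e^{-λ₁t} with decay rate λ₁ ≈ 1.312.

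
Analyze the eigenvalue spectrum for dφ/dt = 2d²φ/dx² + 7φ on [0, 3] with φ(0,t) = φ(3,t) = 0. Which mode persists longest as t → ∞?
Eigenvalues: λₙ = 2n²π²/3² - 7.
First three modes:
  n=1: λ₁ = 2π²/3² - 7 ≈ -4.807
  n=2: λ₂ = 8π²/3² - 7 ≈ 1.773
  n=3: λ₃ = 18π²/3² - 7 ≈ 12.739
Since 2π²/3² ≈ 2.193 < 7, λ₁ < 0.
The n=1 mode grows fastest (−λₙ is largest for n=1) → dominates.
Asymptotic: φ ~ c₁ sin(πx/3) e^{4.807t} (exponential growth at rate −λ₁ ≈ 4.807).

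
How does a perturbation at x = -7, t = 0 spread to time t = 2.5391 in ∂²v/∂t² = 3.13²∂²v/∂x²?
Domain of influence: [-14.947383, 0.947383]. Data at x = -7 spreads outward at speed 3.13.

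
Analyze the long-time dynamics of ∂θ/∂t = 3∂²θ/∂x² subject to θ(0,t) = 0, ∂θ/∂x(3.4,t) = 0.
Long-time behavior: θ → 0. Heat escapes through the Dirichlet boundary.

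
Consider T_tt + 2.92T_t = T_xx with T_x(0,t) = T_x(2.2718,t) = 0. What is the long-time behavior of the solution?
As t → ∞, T → constant (steady state). Damping (γ=2.92) dissipates the nonconstant modes; with Neumann BCs the spatial average obeys M''+γM'=0 and tends to a finite limit.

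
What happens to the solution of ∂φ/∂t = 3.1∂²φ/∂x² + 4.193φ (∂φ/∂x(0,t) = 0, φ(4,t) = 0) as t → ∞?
φ grows unboundedly. Reaction dominates diffusion (r=4.193 > κπ²/(4L²)≈0.48); solution grows exponentially.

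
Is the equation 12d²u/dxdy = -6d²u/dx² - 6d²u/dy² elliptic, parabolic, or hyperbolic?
Rewriting in standard form: 6d²u/dx² + 12d²u/dxdy + 6d²u/dy² = 0. Computing B² - 4AC with A = 6, B = 12, C = 6: discriminant = 0 (zero). Answer: parabolic.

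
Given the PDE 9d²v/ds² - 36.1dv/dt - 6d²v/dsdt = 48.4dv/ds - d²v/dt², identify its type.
Rewriting in standard form: 9d²v/ds² - 6d²v/dsdt + d²v/dt² - 48.4dv/ds - 36.1dv/dt = 0. The second-order coefficients are A = 9, B = -6, C = 1. Since B² - 4AC = 0 = 0, this is a parabolic PDE.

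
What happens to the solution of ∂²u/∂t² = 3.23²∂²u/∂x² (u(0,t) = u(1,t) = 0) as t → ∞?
u oscillates (no decay). Energy is conserved; the solution oscillates indefinitely as standing waves.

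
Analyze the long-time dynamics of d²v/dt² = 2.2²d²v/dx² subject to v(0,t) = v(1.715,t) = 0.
Long-time behavior: v oscillates (no decay). Energy is conserved; the solution oscillates indefinitely as standing waves.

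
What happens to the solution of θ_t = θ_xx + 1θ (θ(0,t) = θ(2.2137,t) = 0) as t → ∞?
θ → 0. Diffusion dominates reaction (r=1 < κπ²/L²≈2.01); solution decays.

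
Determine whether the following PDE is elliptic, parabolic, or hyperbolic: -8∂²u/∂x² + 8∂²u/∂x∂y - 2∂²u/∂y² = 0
Coefficients: A = -8, B = 8, C = -2. B² - 4AC = 0, which is zero, so the equation is parabolic.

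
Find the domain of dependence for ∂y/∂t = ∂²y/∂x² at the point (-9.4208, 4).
The entire real line. The heat equation has infinite propagation speed: any initial disturbance instantly affects all points (though exponentially small far away).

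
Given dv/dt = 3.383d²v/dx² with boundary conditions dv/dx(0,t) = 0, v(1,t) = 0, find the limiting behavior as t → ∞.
v → 0. Heat escapes through the Dirichlet boundary.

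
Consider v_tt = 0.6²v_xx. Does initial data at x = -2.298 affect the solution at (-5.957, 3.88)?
No. The domain of dependence is [-8.285, -3.629], and -2.298 is outside this interval.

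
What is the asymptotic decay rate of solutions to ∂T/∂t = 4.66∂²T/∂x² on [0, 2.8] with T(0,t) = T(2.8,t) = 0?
Eigenvalues: λₙ = 4.66n²π²/2.8².
First three modes:
  n=1: λ₁ = 4.66π²/2.8² ≈ 5.866
  n=2: λ₂ = 18.64π²/2.8² ≈ 23.465 (4× faster decay)
  n=3: λ₃ = 41.94π²/2.8² ≈ 52.797 (9× faster decay)
As t → ∞, higher modes decay exponentially faster. The n=1 mode dominates: T ~ c₁ sin(πx/2.8) e^{-λ₁t}.
Decay rate: λ₁ = 4.66π²/2.8² ≈ 5.866.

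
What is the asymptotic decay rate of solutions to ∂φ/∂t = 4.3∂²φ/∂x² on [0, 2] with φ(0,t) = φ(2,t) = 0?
Eigenvalues: λₙ = 4.3n²π²/2².
First three modes:
  n=1: λ₁ = 4.3π²/2² ≈ 10.61
  n=2: λ₂ = 17.2π²/2² ≈ 42.439 (4× faster decay)
  n=3: λ₃ = 38.7π²/2² ≈ 95.488 (9× faster decay)
As t → ∞, higher modes decay exponentially faster. The n=1 mode dominates: φ ~ c₁ sin(πx/2) e^{-λ₁t}.
Decay rate: λ₁ = 4.3π²/2² ≈ 10.61.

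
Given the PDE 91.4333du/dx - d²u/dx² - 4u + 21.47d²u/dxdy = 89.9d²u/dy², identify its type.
Rewriting in standard form: -d²u/dx² + 21.47d²u/dxdy - 89.9d²u/dy² + 91.4333du/dx - 4u = 0. The second-order coefficients are A = -1, B = 21.47, C = -89.9. Since B² - 4AC = 101.3609 > 0, this is a hyperbolic PDE.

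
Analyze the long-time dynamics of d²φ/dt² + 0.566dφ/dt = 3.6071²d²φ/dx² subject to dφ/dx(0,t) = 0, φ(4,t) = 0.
Long-time behavior: φ → 0. Damping (γ=0.566) dissipates energy; oscillations decay exponentially.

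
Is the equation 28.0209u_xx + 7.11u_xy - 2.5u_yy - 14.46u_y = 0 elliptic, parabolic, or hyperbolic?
Computing B² - 4AC with A = 28.0209, B = 7.11, C = -2.5: discriminant = 330.7611 (positive). Answer: hyperbolic.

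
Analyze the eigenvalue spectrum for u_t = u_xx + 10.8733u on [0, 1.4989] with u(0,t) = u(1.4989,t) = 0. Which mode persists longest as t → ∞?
Eigenvalues: λₙ = n²π²/1.4989² - 10.8733.
First three modes:
  n=1: λ₁ = π²/1.4989² - 10.8733 ≈ -6.48
  n=2: λ₂ = 4π²/1.4989² - 10.8733 ≈ 6.698
  n=3: λ₃ = 9π²/1.4989² - 10.8733 ≈ 28.663
Since π²/1.4989² ≈ 4.393 < 10.8733, λ₁ < 0.
The n=1 mode grows fastest (−λₙ is largest for n=1) → dominates.
Asymptotic: u ~ c₁ sin(πx/1.4989) e^{6.48t} (exponential growth at rate −λ₁ ≈ 6.48).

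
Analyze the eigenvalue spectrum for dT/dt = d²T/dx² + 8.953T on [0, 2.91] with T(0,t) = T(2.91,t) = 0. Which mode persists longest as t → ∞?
Eigenvalues: λₙ = n²π²/2.91² - 8.953.
First three modes:
  n=1: λ₁ = π²/2.91² - 8.953 ≈ -7.787
  n=2: λ₂ = 4π²/2.91² - 8.953 ≈ -4.291
  n=3: λ₃ = 9π²/2.91² - 8.953 ≈ 1.537
Since π²/2.91² ≈ 1.166 < 8.953, λ₁ < 0.
The n=1 mode grows fastest (−λₙ is largest for n=1) → dominates.
Asymptotic: T ~ c₁ sin(πx/2.91) e^{7.787t} (exponential growth at rate −λ₁ ≈ 7.787).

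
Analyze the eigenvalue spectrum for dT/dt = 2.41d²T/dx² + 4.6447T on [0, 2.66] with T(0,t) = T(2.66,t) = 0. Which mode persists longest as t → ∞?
Eigenvalues: λₙ = 2.41n²π²/2.66² - 4.6447.
First three modes:
  n=1: λ₁ = 2.41π²/2.66² - 4.6447 ≈ -1.283
  n=2: λ₂ = 9.64π²/2.66² - 4.6447 ≈ 8.802
  n=3: λ₃ = 21.69π²/2.66² - 4.6447 ≈ 25.61
Since 2.41π²/2.66² ≈ 3.362 < 4.6447, λ₁ < 0.
The n=1 mode grows fastest (−λₙ is largest for n=1) → dominates.
Asymptotic: T ~ c₁ sin(πx/2.66) e^{1.283t} (exponential growth at rate −λ₁ ≈ 1.283).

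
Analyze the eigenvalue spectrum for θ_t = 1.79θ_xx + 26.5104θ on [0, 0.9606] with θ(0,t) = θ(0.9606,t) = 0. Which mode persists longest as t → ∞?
Eigenvalues: λₙ = 1.79n²π²/0.9606² - 26.5104.
First three modes:
  n=1: λ₁ = 1.79π²/0.9606² - 26.5104 ≈ -7.365
  n=2: λ₂ = 7.16π²/0.9606² - 26.5104 ≈ 50.072
  n=3: λ₃ = 16.11π²/0.9606² - 26.5104 ≈ 145.799
Since 1.79π²/0.9606² ≈ 19.146 < 26.5104, λ₁ < 0.
The n=1 mode grows fastest (−λₙ is largest for n=1) → dominates.
Asymptotic: θ ~ c₁ sin(πx/0.9606) e^{7.365t} (exponential growth at rate −λ₁ ≈ 7.365).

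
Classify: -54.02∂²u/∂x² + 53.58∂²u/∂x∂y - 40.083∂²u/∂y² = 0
Elliptic (discriminant = -5790.31824).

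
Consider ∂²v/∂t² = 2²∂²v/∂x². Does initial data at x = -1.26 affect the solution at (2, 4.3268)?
Yes. The domain of dependence is [-6.6536, 10.6536], and -1.26 ∈ [-6.6536, 10.6536].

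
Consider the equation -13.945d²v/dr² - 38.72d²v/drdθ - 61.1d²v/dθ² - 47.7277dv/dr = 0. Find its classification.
Elliptic. (A = -13.945, B = -38.72, C = -61.1 gives B² - 4AC = -1908.9196.)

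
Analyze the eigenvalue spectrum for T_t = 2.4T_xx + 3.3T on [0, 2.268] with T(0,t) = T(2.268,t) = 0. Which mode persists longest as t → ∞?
Eigenvalues: λₙ = 2.4n²π²/2.268² - 3.3.
First three modes:
  n=1: λ₁ = 2.4π²/2.268² - 3.3 ≈ 1.305
  n=2: λ₂ = 9.6π²/2.268² - 3.3 ≈ 15.12
  n=3: λ₃ = 21.6π²/2.268² - 3.3 ≈ 38.145
Since 2.4π²/2.268² ≈ 4.605 > 3.3, all λₙ > 0.
The n=1 mode decays slowest → dominates as t → ∞.
Asymptotic: T ~ c₁ sin(πx/2.268) e^{-λ₁t} with decay rate λ₁ ≈ 1.305.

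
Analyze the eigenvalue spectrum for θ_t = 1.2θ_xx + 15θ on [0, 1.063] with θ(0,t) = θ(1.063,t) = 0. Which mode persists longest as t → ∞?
Eigenvalues: λₙ = 1.2n²π²/1.063² - 15.
First three modes:
  n=1: λ₁ = 1.2π²/1.063² - 15 ≈ -4.519
  n=2: λ₂ = 4.8π²/1.063² - 15 ≈ 26.925
  n=3: λ₃ = 10.8π²/1.063² - 15 ≈ 79.332
Since 1.2π²/1.063² ≈ 10.481 < 15, λ₁ < 0.
The n=1 mode grows fastest (−λₙ is largest for n=1) → dominates.
Asymptotic: θ ~ c₁ sin(πx/1.063) e^{4.519t} (exponential growth at rate −λ₁ ≈ 4.519).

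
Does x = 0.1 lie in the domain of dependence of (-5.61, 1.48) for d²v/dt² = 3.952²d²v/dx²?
Yes. The domain of dependence is [-11.45896, 0.23896], and 0.1 ∈ [-11.45896, 0.23896].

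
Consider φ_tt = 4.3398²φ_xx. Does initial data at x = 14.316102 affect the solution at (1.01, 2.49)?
No. The domain of dependence is [-9.796102, 11.816102], and 14.316102 is outside this interval.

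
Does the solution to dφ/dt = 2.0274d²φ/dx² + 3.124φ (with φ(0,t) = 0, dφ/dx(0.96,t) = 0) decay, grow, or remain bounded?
φ → 0. Diffusion dominates reaction (r=3.124 < κπ²/(4L²)≈5.43); solution decays.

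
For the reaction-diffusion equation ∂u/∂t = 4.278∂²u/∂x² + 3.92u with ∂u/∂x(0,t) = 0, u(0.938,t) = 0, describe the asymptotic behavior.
u → 0. Diffusion dominates reaction (r=3.92 < κπ²/(4L²)≈12); solution decays.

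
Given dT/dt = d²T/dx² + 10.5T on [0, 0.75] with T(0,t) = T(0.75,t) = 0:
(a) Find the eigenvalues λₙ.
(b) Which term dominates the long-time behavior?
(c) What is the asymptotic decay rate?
Eigenvalues: λₙ = n²π²/0.75² - 10.5.
First three modes:
  n=1: λ₁ = π²/0.75² - 10.5 ≈ 7.046
  n=2: λ₂ = 4π²/0.75² - 10.5 ≈ 59.684
  n=3: λ₃ = 9π²/0.75² - 10.5 ≈ 147.414
Since π²/0.75² ≈ 17.546 > 10.5, all λₙ > 0.
The n=1 mode decays slowest → dominates as t → ∞.
Asymptotic: T ~ c₁ sin(πx/0.75) e^{-λ₁t} with decay rate λ₁ ≈ 7.046.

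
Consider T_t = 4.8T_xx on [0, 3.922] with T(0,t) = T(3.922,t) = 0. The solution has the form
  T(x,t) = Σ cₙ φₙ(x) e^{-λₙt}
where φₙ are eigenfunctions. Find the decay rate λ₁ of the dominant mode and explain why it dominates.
Eigenvalues: λₙ = 4.8n²π²/3.922².
First three modes:
  n=1: λ₁ = 4.8π²/3.922² ≈ 3.08
  n=2: λ₂ = 19.2π²/3.922² ≈ 12.319 (4× faster decay)
  n=3: λ₃ = 43.2π²/3.922² ≈ 27.718 (9× faster decay)
As t → ∞, higher modes decay exponentially faster. The n=1 mode dominates: T ~ c₁ sin(πx/3.922) e^{-λ₁t}.
Decay rate: λ₁ = 4.8π²/3.922² ≈ 3.08.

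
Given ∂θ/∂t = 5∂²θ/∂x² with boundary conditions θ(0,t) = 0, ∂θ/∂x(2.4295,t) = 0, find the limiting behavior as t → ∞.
θ → 0. Heat escapes through the Dirichlet boundary.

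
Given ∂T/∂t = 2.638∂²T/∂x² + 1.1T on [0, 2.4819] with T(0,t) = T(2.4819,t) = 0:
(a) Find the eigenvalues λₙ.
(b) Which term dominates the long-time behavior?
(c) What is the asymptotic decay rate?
Eigenvalues: λₙ = 2.638n²π²/2.4819² - 1.1.
First three modes:
  n=1: λ₁ = 2.638π²/2.4819² - 1.1 ≈ 3.127
  n=2: λ₂ = 10.552π²/2.4819² - 1.1 ≈ 15.807
  n=3: λ₃ = 23.742π²/2.4819² - 1.1 ≈ 36.941
Since 2.638π²/2.4819² ≈ 4.227 > 1.1, all λₙ > 0.
The n=1 mode decays slowest → dominates as t → ∞.
Asymptotic: T ~ c₁ sin(πx/2.4819) e^{-λ₁t} with decay rate λ₁ ≈ 3.127.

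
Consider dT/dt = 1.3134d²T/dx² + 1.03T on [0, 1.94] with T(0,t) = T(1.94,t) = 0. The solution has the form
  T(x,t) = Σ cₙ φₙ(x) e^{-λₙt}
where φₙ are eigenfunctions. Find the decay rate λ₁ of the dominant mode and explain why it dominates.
Eigenvalues: λₙ = 1.3134n²π²/1.94² - 1.03.
First three modes:
  n=1: λ₁ = 1.3134π²/1.94² - 1.03 ≈ 2.414
  n=2: λ₂ = 5.2536π²/1.94² - 1.03 ≈ 12.747
  n=3: λ₃ = 11.8206π²/1.94² - 1.03 ≈ 29.968
Since 1.3134π²/1.94² ≈ 3.444 > 1.03, all λₙ > 0.
The n=1 mode decays slowest → dominates as t → ∞.
Asymptotic: T ~ c₁ sin(πx/1.94) e^{-λ₁t} with decay rate λ₁ ≈ 2.414.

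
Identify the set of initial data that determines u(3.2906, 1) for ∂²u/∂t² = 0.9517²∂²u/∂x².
Domain of dependence: [2.3389, 4.2423]. Signals travel at speed 0.9517, so data within |x - 3.2906| ≤ 0.9517·1 = 0.9517 can reach the point.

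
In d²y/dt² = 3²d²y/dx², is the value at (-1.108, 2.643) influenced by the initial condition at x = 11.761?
No. The domain of dependence is [-9.037, 6.821], and 11.761 is outside this interval.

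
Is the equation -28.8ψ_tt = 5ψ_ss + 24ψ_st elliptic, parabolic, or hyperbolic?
Rewriting in standard form: -5ψ_ss - 24ψ_st - 28.8ψ_tt = 0. Computing B² - 4AC with A = -5, B = -24, C = -28.8: discriminant = 0 (zero). Answer: parabolic.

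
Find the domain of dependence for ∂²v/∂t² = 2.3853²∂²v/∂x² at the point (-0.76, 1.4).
Domain of dependence: [-4.09942, 2.57942]. Signals travel at speed 2.3853, so data within |x - -0.76| ≤ 2.3853·1.4 = 3.33942 can reach the point.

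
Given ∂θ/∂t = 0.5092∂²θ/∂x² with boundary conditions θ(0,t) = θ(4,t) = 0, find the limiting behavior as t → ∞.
θ → 0. Heat diffuses out through both boundaries.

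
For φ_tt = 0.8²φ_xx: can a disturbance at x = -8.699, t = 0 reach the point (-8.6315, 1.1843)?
Yes. The domain of dependence is [-9.57894, -7.68406], and -8.699 ∈ [-9.57894, -7.68406].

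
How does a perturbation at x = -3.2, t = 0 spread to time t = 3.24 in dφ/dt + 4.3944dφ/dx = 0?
At x = 11.037856. The characteristic carries data from (-3.2, 0) to (11.037856, 3.24).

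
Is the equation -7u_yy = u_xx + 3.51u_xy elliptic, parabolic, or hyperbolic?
Rewriting in standard form: -u_xx - 3.51u_xy - 7u_yy = 0. Computing B² - 4AC with A = -1, B = -3.51, C = -7: discriminant = -15.6799 (negative). Answer: elliptic.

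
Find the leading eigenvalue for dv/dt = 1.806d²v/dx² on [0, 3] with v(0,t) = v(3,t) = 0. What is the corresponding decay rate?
Eigenvalues: λₙ = 1.806n²π²/3².
First three modes:
  n=1: λ₁ = 1.806π²/3² ≈ 1.981
  n=2: λ₂ = 7.224π²/3² ≈ 7.922 (4× faster decay)
  n=3: λ₃ = 16.254π²/3² ≈ 17.825 (9× faster decay)
As t → ∞, higher modes decay exponentially faster. The n=1 mode dominates: v ~ c₁ sin(πx/3) e^{-λ₁t}.
Decay rate: λ₁ = 1.806π²/3² ≈ 1.981.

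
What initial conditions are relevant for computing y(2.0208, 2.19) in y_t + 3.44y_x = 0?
A single point: x = -5.5128. The characteristic through (2.0208, 2.19) is x - 3.44t = const, so x = 2.0208 - 3.44·2.19 = -5.5128.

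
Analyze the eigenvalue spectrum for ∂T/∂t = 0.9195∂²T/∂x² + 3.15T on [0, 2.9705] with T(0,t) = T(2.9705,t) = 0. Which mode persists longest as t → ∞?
Eigenvalues: λₙ = 0.9195n²π²/2.9705² - 3.15.
First three modes:
  n=1: λ₁ = 0.9195π²/2.9705² - 3.15 ≈ -2.122
  n=2: λ₂ = 3.678π²/2.9705² - 3.15 ≈ 0.964
  n=3: λ₃ = 8.2755π²/2.9705² - 3.15 ≈ 6.106
Since 0.9195π²/2.9705² ≈ 1.028 < 3.15, λ₁ < 0.
The n=1 mode grows fastest (−λₙ is largest for n=1) → dominates.
Asymptotic: T ~ c₁ sin(πx/2.9705) e^{2.122t} (exponential growth at rate −λ₁ ≈ 2.122).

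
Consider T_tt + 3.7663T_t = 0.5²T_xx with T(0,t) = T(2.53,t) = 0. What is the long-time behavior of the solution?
As t → ∞, T → 0. Damping (γ=3.7663) dissipates energy; oscillations decay exponentially.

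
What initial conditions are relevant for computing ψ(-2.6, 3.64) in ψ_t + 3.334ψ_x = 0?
A single point: x = -14.73576. The characteristic through (-2.6, 3.64) is x - 3.334t = const, so x = -2.6 - 3.334·3.64 = -14.73576.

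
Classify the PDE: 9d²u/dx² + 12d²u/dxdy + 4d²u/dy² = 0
A = 9, B = 12, C = 4. Discriminant B² - 4AC = 0. Since 0 = 0, parabolic.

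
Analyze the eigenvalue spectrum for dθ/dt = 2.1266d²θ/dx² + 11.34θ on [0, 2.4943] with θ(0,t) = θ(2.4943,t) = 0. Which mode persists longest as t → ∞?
Eigenvalues: λₙ = 2.1266n²π²/2.4943² - 11.34.
First three modes:
  n=1: λ₁ = 2.1266π²/2.4943² - 11.34 ≈ -7.966
  n=2: λ₂ = 8.5064π²/2.4943² - 11.34 ≈ 2.154
  n=3: λ₃ = 19.1394π²/2.4943² - 11.34 ≈ 19.022
Since 2.1266π²/2.4943² ≈ 3.374 < 11.34, λ₁ < 0.
The n=1 mode grows fastest (−λₙ is largest for n=1) → dominates.
Asymptotic: θ ~ c₁ sin(πx/2.4943) e^{7.966t} (exponential growth at rate −λ₁ ≈ 7.966).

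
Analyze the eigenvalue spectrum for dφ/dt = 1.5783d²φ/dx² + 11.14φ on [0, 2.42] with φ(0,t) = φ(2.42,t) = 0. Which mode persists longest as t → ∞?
Eigenvalues: λₙ = 1.5783n²π²/2.42² - 11.14.
First three modes:
  n=1: λ₁ = 1.5783π²/2.42² - 11.14 ≈ -8.48
  n=2: λ₂ = 6.3132π²/2.42² - 11.14 ≈ -0.501
  n=3: λ₃ = 14.2047π²/2.42² - 11.14 ≈ 12.799
Since 1.5783π²/2.42² ≈ 2.66 < 11.14, λ₁ < 0.
The n=1 mode grows fastest (−λₙ is largest for n=1) → dominates.
Asymptotic: φ ~ c₁ sin(πx/2.42) e^{8.48t} (exponential growth at rate −λ₁ ≈ 8.48).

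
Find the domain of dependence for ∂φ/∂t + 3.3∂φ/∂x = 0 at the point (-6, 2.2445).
A single point: x = -13.40685. The characteristic through (-6, 2.2445) is x - 3.3t = const, so x = -6 - 3.3·2.2445 = -13.40685.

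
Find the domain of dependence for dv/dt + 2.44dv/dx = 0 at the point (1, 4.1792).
A single point: x = -9.197248. The characteristic through (1, 4.1792) is x - 2.44t = const, so x = 1 - 2.44·4.1792 = -9.197248.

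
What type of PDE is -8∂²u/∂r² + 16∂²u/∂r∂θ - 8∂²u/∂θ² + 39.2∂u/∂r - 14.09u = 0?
With A = -8, B = 16, C = -8, the discriminant is 0. This is a parabolic PDE.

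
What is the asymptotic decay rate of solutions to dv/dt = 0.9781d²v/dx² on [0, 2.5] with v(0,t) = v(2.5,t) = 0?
Eigenvalues: λₙ = 0.9781n²π²/2.5².
First three modes:
  n=1: λ₁ = 0.9781π²/2.5² ≈ 1.545
  n=2: λ₂ = 3.9124π²/2.5² ≈ 6.178 (4× faster decay)
  n=3: λ₃ = 8.8029π²/2.5² ≈ 13.901 (9× faster decay)
As t → ∞, higher modes decay exponentially faster. The n=1 mode dominates: v ~ c₁ sin(πx/2.5) e^{-λ₁t}.
Decay rate: λ₁ = 0.9781π²/2.5² ≈ 1.545.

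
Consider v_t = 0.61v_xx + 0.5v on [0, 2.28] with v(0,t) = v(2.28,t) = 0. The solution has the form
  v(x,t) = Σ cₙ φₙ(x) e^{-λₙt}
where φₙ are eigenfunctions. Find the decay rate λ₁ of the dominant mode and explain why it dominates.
Eigenvalues: λₙ = 0.61n²π²/2.28² - 0.5.
First three modes:
  n=1: λ₁ = 0.61π²/2.28² - 0.5 ≈ 0.658
  n=2: λ₂ = 2.44π²/2.28² - 0.5 ≈ 4.133
  n=3: λ₃ = 5.49π²/2.28² - 0.5 ≈ 9.923
Since 0.61π²/2.28² ≈ 1.158 > 0.5, all λₙ > 0.
The n=1 mode decays slowest → dominates as t → ∞.
Asymptotic: v ~ c₁ sin(πx/2.28) e^{-λ₁t} with decay rate λ₁ ≈ 0.658.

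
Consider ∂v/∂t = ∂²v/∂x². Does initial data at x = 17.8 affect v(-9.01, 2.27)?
Yes, for any finite x. The heat equation has infinite propagation speed, so all initial data affects all points at any t > 0.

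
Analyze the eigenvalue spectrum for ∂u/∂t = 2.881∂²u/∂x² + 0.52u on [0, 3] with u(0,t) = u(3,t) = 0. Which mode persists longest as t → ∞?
Eigenvalues: λₙ = 2.881n²π²/3² - 0.52.
First three modes:
  n=1: λ₁ = 2.881π²/3² - 0.52 ≈ 2.639
  n=2: λ₂ = 11.524π²/3² - 0.52 ≈ 12.117
  n=3: λ₃ = 25.929π²/3² - 0.52 ≈ 27.914
Since 2.881π²/3² ≈ 3.159 > 0.52, all λₙ > 0.
The n=1 mode decays slowest → dominates as t → ∞.
Asymptotic: u ~ c₁ sin(πx/3) e^{-λ₁t} with decay rate λ₁ ≈ 2.639.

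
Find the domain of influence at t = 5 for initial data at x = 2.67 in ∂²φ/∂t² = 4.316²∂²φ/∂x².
Domain of influence: [-18.91, 24.25]. Data at x = 2.67 spreads outward at speed 4.316.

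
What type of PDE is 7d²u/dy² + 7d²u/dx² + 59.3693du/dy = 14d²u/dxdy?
Rewriting in standard form: 7d²u/dx² - 14d²u/dxdy + 7d²u/dy² + 59.3693du/dy = 0. With A = 7, B = -14, C = 7, the discriminant is 0. This is a parabolic PDE.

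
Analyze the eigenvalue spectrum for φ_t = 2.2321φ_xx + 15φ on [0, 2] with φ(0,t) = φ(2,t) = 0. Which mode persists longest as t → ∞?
Eigenvalues: λₙ = 2.2321n²π²/2² - 15.
First three modes:
  n=1: λ₁ = 2.2321π²/2² - 15 ≈ -9.493
  n=2: λ₂ = 8.9284π²/2² - 15 ≈ 7.03
  n=3: λ₃ = 20.0889π²/2² - 15 ≈ 34.567
Since 2.2321π²/2² ≈ 5.507 < 15, λ₁ < 0.
The n=1 mode grows fastest (−λₙ is largest for n=1) → dominates.
Asymptotic: φ ~ c₁ sin(πx/2) e^{9.493t} (exponential growth at rate −λ₁ ≈ 9.493).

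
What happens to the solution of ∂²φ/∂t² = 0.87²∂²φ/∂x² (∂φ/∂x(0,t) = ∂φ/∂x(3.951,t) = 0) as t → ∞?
φ oscillates about a mean that drifts linearly in t (generically unbounded; no decay). There is no damping, so the nonconstant modes persist as standing waves (energy conserved, no decay). But with Neumann conditions at both ends the constant mode has eigenvalue 0: the spatial mean M(t) of φ satisfies M'' = 0, so M(t) = M(0) + M'(0)·t. Unless the initial velocity has zero mean (∫φ_t(x,0)dx = 0), the solution grows linearly in t (unbounded, though not exponentially); if it does have zero mean, the solution stays bounded and simply oscillates.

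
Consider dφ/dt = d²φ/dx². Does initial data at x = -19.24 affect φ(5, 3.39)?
Yes, for any finite x. The heat equation has infinite propagation speed, so all initial data affects all points at any t > 0.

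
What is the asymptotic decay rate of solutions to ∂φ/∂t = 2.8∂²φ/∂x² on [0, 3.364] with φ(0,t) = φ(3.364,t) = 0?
Eigenvalues: λₙ = 2.8n²π²/3.364².
First three modes:
  n=1: λ₁ = 2.8π²/3.364² ≈ 2.442
  n=2: λ₂ = 11.2π²/3.364² ≈ 9.768 (4× faster decay)
  n=3: λ₃ = 25.2π²/3.364² ≈ 21.978 (9× faster decay)
As t → ∞, higher modes decay exponentially faster. The n=1 mode dominates: φ ~ c₁ sin(πx/3.364) e^{-λ₁t}.
Decay rate: λ₁ = 2.8π²/3.364² ≈ 2.442.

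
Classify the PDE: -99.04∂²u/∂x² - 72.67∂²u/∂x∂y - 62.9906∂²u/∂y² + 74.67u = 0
A = -99.04, B = -72.67, C = -62.9906. Discriminant B² - 4AC = -19673.427196. Since -19673.427196 < 0, elliptic.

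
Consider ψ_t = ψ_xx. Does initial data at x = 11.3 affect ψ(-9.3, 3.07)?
Yes, for any finite x. The heat equation has infinite propagation speed, so all initial data affects all points at any t > 0.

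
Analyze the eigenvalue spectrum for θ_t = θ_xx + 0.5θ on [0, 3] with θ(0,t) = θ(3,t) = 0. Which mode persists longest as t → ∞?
Eigenvalues: λₙ = n²π²/3² - 0.5.
First three modes:
  n=1: λ₁ = π²/3² - 0.5 ≈ 0.597
  n=2: λ₂ = 4π²/3² - 0.5 ≈ 3.886
  n=3: λ₃ = 9π²/3² - 0.5 ≈ 9.37
Since π²/3² ≈ 1.097 > 0.5, all λₙ > 0.
The n=1 mode decays slowest → dominates as t → ∞.
Asymptotic: θ ~ c₁ sin(πx/3) e^{-λ₁t} with decay rate λ₁ ≈ 0.597.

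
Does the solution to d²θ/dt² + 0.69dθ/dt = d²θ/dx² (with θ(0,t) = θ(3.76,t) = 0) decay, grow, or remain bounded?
θ → 0. Damping (γ=0.69) dissipates energy; oscillations decay exponentially.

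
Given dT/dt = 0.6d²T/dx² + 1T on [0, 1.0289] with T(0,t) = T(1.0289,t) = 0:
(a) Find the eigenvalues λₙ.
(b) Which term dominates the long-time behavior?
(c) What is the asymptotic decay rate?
Eigenvalues: λₙ = 0.6n²π²/1.0289² - 1.
First three modes:
  n=1: λ₁ = 0.6π²/1.0289² - 1 ≈ 4.594
  n=2: λ₂ = 2.4π²/1.0289² - 1 ≈ 21.375
  n=3: λ₃ = 5.4π²/1.0289² - 1 ≈ 49.344
Since 0.6π²/1.0289² ≈ 5.594 > 1, all λₙ > 0.
The n=1 mode decays slowest → dominates as t → ∞.
Asymptotic: T ~ c₁ sin(πx/1.0289) e^{-λ₁t} with decay rate λ₁ ≈ 4.594.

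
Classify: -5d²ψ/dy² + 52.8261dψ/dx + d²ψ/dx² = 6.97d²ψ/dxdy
Rewriting in standard form: d²ψ/dx² - 6.97d²ψ/dxdy - 5d²ψ/dy² + 52.8261dψ/dx = 0. Hyperbolic (discriminant = 68.5809).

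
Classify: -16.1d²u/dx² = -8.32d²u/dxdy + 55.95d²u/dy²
Rewriting in standard form: -16.1d²u/dx² + 8.32d²u/dxdy - 55.95d²u/dy² = 0. Elliptic (discriminant = -3533.9576).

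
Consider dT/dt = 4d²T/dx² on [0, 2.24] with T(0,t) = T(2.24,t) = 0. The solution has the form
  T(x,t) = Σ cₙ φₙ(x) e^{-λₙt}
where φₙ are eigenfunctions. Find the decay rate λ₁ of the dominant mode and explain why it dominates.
Eigenvalues: λₙ = 4n²π²/2.24².
First three modes:
  n=1: λ₁ = 4π²/2.24² ≈ 7.868
  n=2: λ₂ = 16π²/2.24² ≈ 31.472 (4× faster decay)
  n=3: λ₃ = 36π²/2.24² ≈ 70.812 (9× faster decay)
As t → ∞, higher modes decay exponentially faster. The n=1 mode dominates: T ~ c₁ sin(πx/2.24) e^{-λ₁t}.
Decay rate: λ₁ = 4π²/2.24² ≈ 7.868.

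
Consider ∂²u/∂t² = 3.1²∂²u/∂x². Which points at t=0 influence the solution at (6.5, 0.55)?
Domain of dependence: [4.795, 8.205]. Signals travel at speed 3.1, so data within |x - 6.5| ≤ 3.1·0.55 = 1.705 can reach the point.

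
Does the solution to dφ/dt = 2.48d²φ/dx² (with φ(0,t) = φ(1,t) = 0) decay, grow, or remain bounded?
φ → 0. Heat diffuses out through both boundaries.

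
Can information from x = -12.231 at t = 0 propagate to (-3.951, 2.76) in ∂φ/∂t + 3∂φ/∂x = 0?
Yes. The characteristic through (-3.951, 2.76) passes through x = -12.231.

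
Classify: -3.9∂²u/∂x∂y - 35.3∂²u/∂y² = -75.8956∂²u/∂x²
Rewriting in standard form: 75.8956∂²u/∂x² - 3.9∂²u/∂x∂y - 35.3∂²u/∂y² = 0. Hyperbolic (discriminant = 10731.66872).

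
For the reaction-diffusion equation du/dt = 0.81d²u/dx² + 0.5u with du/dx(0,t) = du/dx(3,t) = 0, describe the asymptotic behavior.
u grows unboundedly. With Neumann BCs the constant mode has diffusion eigenvalue 0, so any r > 0 makes it grow like e^(0.5t); solution grows exponentially.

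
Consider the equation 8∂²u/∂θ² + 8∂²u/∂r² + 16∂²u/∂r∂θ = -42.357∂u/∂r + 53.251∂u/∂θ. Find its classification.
Rewriting in standard form: 8∂²u/∂r² + 16∂²u/∂r∂θ + 8∂²u/∂θ² + 42.357∂u/∂r - 53.251∂u/∂θ = 0. Parabolic. (A = 8, B = 16, C = 8 gives B² - 4AC = 0.)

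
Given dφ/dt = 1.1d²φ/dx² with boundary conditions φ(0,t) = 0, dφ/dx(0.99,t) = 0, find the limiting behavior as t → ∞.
φ → 0. Heat escapes through the Dirichlet boundary.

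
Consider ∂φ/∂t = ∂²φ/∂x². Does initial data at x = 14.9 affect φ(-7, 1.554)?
Yes, for any finite x. The heat equation has infinite propagation speed, so all initial data affects all points at any t > 0.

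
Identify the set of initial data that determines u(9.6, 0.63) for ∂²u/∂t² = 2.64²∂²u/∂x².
Domain of dependence: [7.9368, 11.2632]. Signals travel at speed 2.64, so data within |x - 9.6| ≤ 2.64·0.63 = 1.6632 can reach the point.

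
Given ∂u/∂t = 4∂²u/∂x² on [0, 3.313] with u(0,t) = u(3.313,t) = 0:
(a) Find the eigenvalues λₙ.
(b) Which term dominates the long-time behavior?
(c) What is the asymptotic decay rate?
Eigenvalues: λₙ = 4n²π²/3.313².
First three modes:
  n=1: λ₁ = 4π²/3.313² ≈ 3.597
  n=2: λ₂ = 16π²/3.313² ≈ 14.387 (4× faster decay)
  n=3: λ₃ = 36π²/3.313² ≈ 32.371 (9× faster decay)
As t → ∞, higher modes decay exponentially faster. The n=1 mode dominates: u ~ c₁ sin(πx/3.313) e^{-λ₁t}.
Decay rate: λ₁ = 4π²/3.313² ≈ 3.597.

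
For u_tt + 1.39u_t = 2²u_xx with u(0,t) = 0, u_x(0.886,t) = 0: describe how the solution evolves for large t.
u → 0. Damping (γ=1.39) dissipates energy; oscillations decay exponentially.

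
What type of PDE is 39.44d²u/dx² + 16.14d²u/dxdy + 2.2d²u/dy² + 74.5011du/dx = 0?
With A = 39.44, B = 16.14, C = 2.2, the discriminant is -86.5724. This is an elliptic PDE.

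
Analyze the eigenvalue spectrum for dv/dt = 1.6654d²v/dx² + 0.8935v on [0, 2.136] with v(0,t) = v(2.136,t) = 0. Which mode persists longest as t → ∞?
Eigenvalues: λₙ = 1.6654n²π²/2.136² - 0.8935.
First three modes:
  n=1: λ₁ = 1.6654π²/2.136² - 0.8935 ≈ 2.709
  n=2: λ₂ = 6.6616π²/2.136² - 0.8935 ≈ 13.517
  n=3: λ₃ = 14.9886π²/2.136² - 0.8935 ≈ 31.53
Since 1.6654π²/2.136² ≈ 3.603 > 0.8935, all λₙ > 0.
The n=1 mode decays slowest → dominates as t → ∞.
Asymptotic: v ~ c₁ sin(πx/2.136) e^{-λ₁t} with decay rate λ₁ ≈ 2.709.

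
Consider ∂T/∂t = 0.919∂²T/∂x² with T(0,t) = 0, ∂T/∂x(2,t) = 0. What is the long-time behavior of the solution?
As t → ∞, T → 0. Heat escapes through the Dirichlet boundary.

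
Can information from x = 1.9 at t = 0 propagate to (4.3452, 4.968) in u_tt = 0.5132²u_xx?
Yes. The domain of dependence is [1.7956224, 6.8947776], and 1.9 ∈ [1.7956224, 6.8947776].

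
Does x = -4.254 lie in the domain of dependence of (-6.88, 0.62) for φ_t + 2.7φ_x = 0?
No. Only data at x = -8.554 affects (-6.88, 0.62). Advection has one-way propagation along characteristics.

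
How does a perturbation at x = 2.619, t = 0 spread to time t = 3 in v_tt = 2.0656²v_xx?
Domain of influence: [-3.5778, 8.8158]. Data at x = 2.619 spreads outward at speed 2.0656.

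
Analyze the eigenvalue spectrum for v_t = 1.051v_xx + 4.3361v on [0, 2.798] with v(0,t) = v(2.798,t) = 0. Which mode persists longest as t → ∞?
Eigenvalues: λₙ = 1.051n²π²/2.798² - 4.3361.
First three modes:
  n=1: λ₁ = 1.051π²/2.798² - 4.3361 ≈ -3.011
  n=2: λ₂ = 4.204π²/2.798² - 4.3361 ≈ 0.964
  n=3: λ₃ = 9.459π²/2.798² - 4.3361 ≈ 7.589
Since 1.051π²/2.798² ≈ 1.325 < 4.3361, λ₁ < 0.
The n=1 mode grows fastest (−λₙ is largest for n=1) → dominates.
Asymptotic: v ~ c₁ sin(πx/2.798) e^{3.011t} (exponential growth at rate −λ₁ ≈ 3.011).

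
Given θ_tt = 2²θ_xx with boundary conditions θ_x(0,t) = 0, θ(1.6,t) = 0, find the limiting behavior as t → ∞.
θ oscillates (no decay). Energy is conserved; the solution oscillates indefinitely as standing waves.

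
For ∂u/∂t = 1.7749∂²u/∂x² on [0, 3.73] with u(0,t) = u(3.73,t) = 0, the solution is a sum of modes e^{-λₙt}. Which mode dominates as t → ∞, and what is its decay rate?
Eigenvalues: λₙ = 1.7749n²π²/3.73².
First three modes:
  n=1: λ₁ = 1.7749π²/3.73² ≈ 1.259
  n=2: λ₂ = 7.0996π²/3.73² ≈ 5.036 (4× faster decay)
  n=3: λ₃ = 15.9741π²/3.73² ≈ 11.332 (9× faster decay)
As t → ∞, higher modes decay exponentially faster. The n=1 mode dominates: u ~ c₁ sin(πx/3.73) e^{-λ₁t}.
Decay rate: λ₁ = 1.7749π²/3.73² ≈ 1.259.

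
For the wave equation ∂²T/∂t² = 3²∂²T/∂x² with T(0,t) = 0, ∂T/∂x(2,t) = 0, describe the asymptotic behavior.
T oscillates (no decay). Energy is conserved; the solution oscillates indefinitely as standing waves.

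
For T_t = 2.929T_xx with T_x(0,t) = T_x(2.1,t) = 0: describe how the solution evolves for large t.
T → constant (steady state). Heat is conserved (no flux at boundaries); solution approaches the spatial average.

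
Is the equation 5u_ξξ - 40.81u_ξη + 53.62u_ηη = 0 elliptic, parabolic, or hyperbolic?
Computing B² - 4AC with A = 5, B = -40.81, C = 53.62: discriminant = 593.0561 (positive). Answer: hyperbolic.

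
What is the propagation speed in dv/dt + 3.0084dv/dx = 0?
Speed = 3.0084. Information travels along x - 3.0084t = const (rightward).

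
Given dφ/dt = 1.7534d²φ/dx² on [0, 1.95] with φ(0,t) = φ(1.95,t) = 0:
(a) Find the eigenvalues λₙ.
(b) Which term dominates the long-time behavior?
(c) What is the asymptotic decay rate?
Eigenvalues: λₙ = 1.7534n²π²/1.95².
First three modes:
  n=1: λ₁ = 1.7534π²/1.95² ≈ 4.551
  n=2: λ₂ = 7.0136π²/1.95² ≈ 18.204 (4× faster decay)
  n=3: λ₃ = 15.7806π²/1.95² ≈ 40.959 (9× faster decay)
As t → ∞, higher modes decay exponentially faster. The n=1 mode dominates: φ ~ c₁ sin(πx/1.95) e^{-λ₁t}.
Decay rate: λ₁ = 1.7534π²/1.95² ≈ 4.551.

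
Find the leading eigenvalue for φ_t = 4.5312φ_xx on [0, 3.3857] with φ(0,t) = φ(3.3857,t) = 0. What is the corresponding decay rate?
Eigenvalues: λₙ = 4.5312n²π²/3.3857².
First three modes:
  n=1: λ₁ = 4.5312π²/3.3857² ≈ 3.901
  n=2: λ₂ = 18.1248π²/3.3857² ≈ 15.605 (4× faster decay)
  n=3: λ₃ = 40.7808π²/3.3857² ≈ 35.112 (9× faster decay)
As t → ∞, higher modes decay exponentially faster. The n=1 mode dominates: φ ~ c₁ sin(πx/3.3857) e^{-λ₁t}.
Decay rate: λ₁ = 4.5312π²/3.3857² ≈ 3.901.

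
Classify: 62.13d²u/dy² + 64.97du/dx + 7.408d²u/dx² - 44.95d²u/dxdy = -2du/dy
Rewriting in standard form: 7.408d²u/dx² - 44.95d²u/dxdy + 62.13d²u/dy² + 64.97du/dx + 2du/dy = 0. Hyperbolic (discriminant = 179.46634).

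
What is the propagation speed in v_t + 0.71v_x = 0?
Speed = 0.71. Information travels along x - 0.71t = const (rightward).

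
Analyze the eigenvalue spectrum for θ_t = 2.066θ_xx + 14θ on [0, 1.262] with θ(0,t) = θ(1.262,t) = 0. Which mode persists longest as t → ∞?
Eigenvalues: λₙ = 2.066n²π²/1.262² - 14.
First three modes:
  n=1: λ₁ = 2.066π²/1.262² - 14 ≈ -1.197
  n=2: λ₂ = 8.264π²/1.262² - 14 ≈ 37.212
  n=3: λ₃ = 18.594π²/1.262² - 14 ≈ 101.227
Since 2.066π²/1.262² ≈ 12.803 < 14, λ₁ < 0.
The n=1 mode grows fastest (−λₙ is largest for n=1) → dominates.
Asymptotic: θ ~ c₁ sin(πx/1.262) e^{1.197t} (exponential growth at rate −λ₁ ≈ 1.197).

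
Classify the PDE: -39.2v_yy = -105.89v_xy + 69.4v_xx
Rewriting in standard form: -69.4v_xx + 105.89v_xy - 39.2v_yy = 0. A = -69.4, B = 105.89, C = -39.2. Discriminant B² - 4AC = 330.7721. Since 330.7721 > 0, hyperbolic.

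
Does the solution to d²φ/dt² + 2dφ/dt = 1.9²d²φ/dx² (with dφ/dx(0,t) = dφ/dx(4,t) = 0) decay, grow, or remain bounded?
φ → constant (steady state). Damping (γ=2) dissipates the nonconstant modes; with Neumann BCs the spatial average obeys M''+γM'=0 and tends to a finite limit.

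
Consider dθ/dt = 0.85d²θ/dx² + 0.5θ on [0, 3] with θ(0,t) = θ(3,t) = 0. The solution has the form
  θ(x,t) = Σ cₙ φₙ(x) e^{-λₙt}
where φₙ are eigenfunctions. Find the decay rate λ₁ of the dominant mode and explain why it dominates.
Eigenvalues: λₙ = 0.85n²π²/3² - 0.5.
First three modes:
  n=1: λ₁ = 0.85π²/3² - 0.5 ≈ 0.432
  n=2: λ₂ = 3.4π²/3² - 0.5 ≈ 3.229
  n=3: λ₃ = 7.65π²/3² - 0.5 ≈ 7.889
Since 0.85π²/3² ≈ 0.932 > 0.5, all λₙ > 0.
The n=1 mode decays slowest → dominates as t → ∞.
Asymptotic: θ ~ c₁ sin(πx/3) e^{-λ₁t} with decay rate λ₁ ≈ 0.432.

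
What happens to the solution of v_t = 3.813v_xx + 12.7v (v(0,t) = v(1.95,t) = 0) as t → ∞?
v grows unboundedly. Reaction dominates diffusion (r=12.7 > κπ²/L²≈9.9); solution grows exponentially.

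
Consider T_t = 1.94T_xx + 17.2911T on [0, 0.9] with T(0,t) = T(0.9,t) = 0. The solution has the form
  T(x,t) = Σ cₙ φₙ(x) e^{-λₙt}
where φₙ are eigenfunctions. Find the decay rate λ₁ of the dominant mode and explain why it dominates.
Eigenvalues: λₙ = 1.94n²π²/0.9² - 17.2911.
First three modes:
  n=1: λ₁ = 1.94π²/0.9² - 17.2911 ≈ 6.347
  n=2: λ₂ = 7.76π²/0.9² - 17.2911 ≈ 77.262
  n=3: λ₃ = 17.46π²/0.9² - 17.2911 ≈ 195.454
Since 1.94π²/0.9² ≈ 23.638 > 17.2911, all λₙ > 0.
The n=1 mode decays slowest → dominates as t → ∞.
Asymptotic: T ~ c₁ sin(πx/0.9) e^{-λ₁t} with decay rate λ₁ ≈ 6.347.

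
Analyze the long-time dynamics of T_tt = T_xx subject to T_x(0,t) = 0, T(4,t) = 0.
Long-time behavior: T oscillates (no decay). Energy is conserved; the solution oscillates indefinitely as standing waves.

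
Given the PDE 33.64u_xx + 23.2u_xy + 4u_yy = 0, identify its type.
The second-order coefficients are A = 33.64, B = 23.2, C = 4. Since B² - 4AC = 0 = 0, this is a parabolic PDE.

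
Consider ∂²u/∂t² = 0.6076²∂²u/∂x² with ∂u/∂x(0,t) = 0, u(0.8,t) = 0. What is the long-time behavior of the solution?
As t → ∞, u oscillates (no decay). Energy is conserved; the solution oscillates indefinitely as standing waves.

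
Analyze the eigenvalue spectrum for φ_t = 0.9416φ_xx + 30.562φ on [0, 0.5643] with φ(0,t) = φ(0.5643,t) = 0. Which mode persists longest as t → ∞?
Eigenvalues: λₙ = 0.9416n²π²/0.5643² - 30.562.
First three modes:
  n=1: λ₁ = 0.9416π²/0.5643² - 30.562 ≈ -1.378
  n=2: λ₂ = 3.7664π²/0.5643² - 30.562 ≈ 86.174
  n=3: λ₃ = 8.4744π²/0.5643² - 30.562 ≈ 232.095
Since 0.9416π²/0.5643² ≈ 29.184 < 30.562, λ₁ < 0.
The n=1 mode grows fastest (−λₙ is largest for n=1) → dominates.
Asymptotic: φ ~ c₁ sin(πx/0.5643) e^{1.378t} (exponential growth at rate −λ₁ ≈ 1.378).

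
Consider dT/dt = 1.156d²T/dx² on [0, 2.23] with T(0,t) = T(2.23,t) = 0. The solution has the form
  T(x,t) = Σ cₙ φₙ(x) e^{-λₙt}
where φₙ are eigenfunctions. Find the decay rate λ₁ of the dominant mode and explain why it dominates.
Eigenvalues: λₙ = 1.156n²π²/2.23².
First three modes:
  n=1: λ₁ = 1.156π²/2.23² ≈ 2.294
  n=2: λ₂ = 4.624π²/2.23² ≈ 9.177 (4× faster decay)
  n=3: λ₃ = 10.404π²/2.23² ≈ 20.649 (9× faster decay)
As t → ∞, higher modes decay exponentially faster. The n=1 mode dominates: T ~ c₁ sin(πx/2.23) e^{-λ₁t}.
Decay rate: λ₁ = 1.156π²/2.23² ≈ 2.294.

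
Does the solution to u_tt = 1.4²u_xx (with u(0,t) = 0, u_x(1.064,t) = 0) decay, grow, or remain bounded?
u oscillates (no decay). Energy is conserved; the solution oscillates indefinitely as standing waves.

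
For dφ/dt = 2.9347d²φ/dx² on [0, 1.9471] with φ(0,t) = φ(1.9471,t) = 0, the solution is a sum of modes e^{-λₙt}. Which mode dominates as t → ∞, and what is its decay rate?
Eigenvalues: λₙ = 2.9347n²π²/1.9471².
First three modes:
  n=1: λ₁ = 2.9347π²/1.9471² ≈ 7.64
  n=2: λ₂ = 11.7388π²/1.9471² ≈ 30.56 (4× faster decay)
  n=3: λ₃ = 26.4123π²/1.9471² ≈ 68.759 (9× faster decay)
As t → ∞, higher modes decay exponentially faster. The n=1 mode dominates: φ ~ c₁ sin(πx/1.9471) e^{-λ₁t}.
Decay rate: λ₁ = 2.9347π²/1.9471² ≈ 7.64.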